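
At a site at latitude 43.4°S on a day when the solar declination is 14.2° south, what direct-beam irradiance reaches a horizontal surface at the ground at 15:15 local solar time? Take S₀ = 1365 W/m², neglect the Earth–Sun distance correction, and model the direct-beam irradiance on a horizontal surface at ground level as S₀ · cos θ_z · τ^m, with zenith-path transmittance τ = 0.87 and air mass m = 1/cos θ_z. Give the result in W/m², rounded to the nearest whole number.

Hour angle H = 15° × (15.25 − 12) = 48.75°.
cos θ_z = sin φ sin δ + cos φ cos δ cos H = (-0.6871)(-0.2453) + (0.7266)(0.9694)(0.6593) = 0.6329.
Air mass m = 1/cos θ_z = 1/0.6329 = 1.580; τ^m = 0.87^1.580 = 0.8025.
Surface direct beam = 1365 × 0.6329 × 0.8025 = 693.29 W/m².

693 W/m²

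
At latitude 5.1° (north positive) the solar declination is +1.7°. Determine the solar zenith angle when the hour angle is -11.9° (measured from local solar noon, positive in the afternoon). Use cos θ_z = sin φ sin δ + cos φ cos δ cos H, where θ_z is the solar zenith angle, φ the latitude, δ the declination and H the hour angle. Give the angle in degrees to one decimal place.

12.4°

cos θ_z = sin(5.1°) sin(1.7°) + cos(5.1°) cos(1.7°) cos(-11.90°) = 0.0026 + 0.9742 = 0.9768.
θ_z = arccos(0.9768) = 12.37°.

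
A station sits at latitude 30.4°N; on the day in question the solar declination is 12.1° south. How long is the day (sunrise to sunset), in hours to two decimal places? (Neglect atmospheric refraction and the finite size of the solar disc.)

−tan φ tan δ = −(0.5867)(-0.2144) = 0.1258; H_s = arccos(0.1258) = 82.77°.
Day length = 2 H_s / 15° h⁻¹ = 165.54° / 15 = 11.036 h.

11.04 hours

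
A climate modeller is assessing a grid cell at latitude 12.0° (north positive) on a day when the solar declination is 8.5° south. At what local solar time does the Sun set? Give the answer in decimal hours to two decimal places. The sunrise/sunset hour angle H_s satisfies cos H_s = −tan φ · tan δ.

The sunset hour angle satisfies cos H_s = −tan φ tan δ = 0.0318, giving H_s = 88.18°.
Sunset is at 12 + H_s/15 = 12 + 5.879 = 17.879 h local solar time.

17.88 h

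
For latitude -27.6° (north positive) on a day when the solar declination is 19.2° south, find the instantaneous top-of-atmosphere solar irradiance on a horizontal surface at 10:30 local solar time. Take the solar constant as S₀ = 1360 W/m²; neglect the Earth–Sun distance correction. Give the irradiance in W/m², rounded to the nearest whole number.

Hour angle H = 15° × (10.5 − 12) = -22.50°.
cos θ_z = sin φ sin δ + cos φ cos δ cos H = (-0.4633)(-0.3289) + (0.8862)(0.9444)(0.9239) = 0.9256.
Top-of-atmosphere irradiance = S₀ cos θ_z = 1360 × 0.9256 = 1258.82 W/m².

1259 W/m²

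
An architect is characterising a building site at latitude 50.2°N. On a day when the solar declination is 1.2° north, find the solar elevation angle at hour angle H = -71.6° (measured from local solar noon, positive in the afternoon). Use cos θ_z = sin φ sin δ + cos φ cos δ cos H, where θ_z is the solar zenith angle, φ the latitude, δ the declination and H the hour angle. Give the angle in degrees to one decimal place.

12.6°

cos θ_z = sin(50.2°) sin(1.2°) + cos(50.2°) cos(1.2°) cos(-71.60°) = 0.0161 + 0.2020 = 0.2181.
θ_z = arccos(0.2181) = 77.40°, so the elevation is 90° − 77.40° = 12.60°.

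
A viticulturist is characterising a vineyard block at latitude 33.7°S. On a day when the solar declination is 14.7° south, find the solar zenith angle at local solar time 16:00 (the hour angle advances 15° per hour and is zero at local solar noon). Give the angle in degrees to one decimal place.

57.1°

Hour angle H = 15° × (16 − 12) = 60.00°.
cos θ_z = sin φ sin δ + cos φ cos δ cos H = (-0.5548)(-0.2538) + (0.8320)(0.9673)(0.5000) = 0.5432.
θ_z = arccos(0.5432) = 57.10°.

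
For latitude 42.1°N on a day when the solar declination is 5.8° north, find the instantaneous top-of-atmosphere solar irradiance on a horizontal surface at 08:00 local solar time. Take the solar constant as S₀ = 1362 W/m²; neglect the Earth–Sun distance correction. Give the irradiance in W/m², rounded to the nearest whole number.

Hour angle H = 15° × (8 − 12) = -60.00°.
With φ = 42.1°, δ = 5.8°, H = -60.00°: sin φ sin δ = 0.0678, cos φ cos δ cos H = 0.3691, so cos θ_z = 0.4369.
Top-of-atmosphere irradiance = S₀ cos θ_z = 1362 × 0.4369 = 595.06 W/m².

595 W/m²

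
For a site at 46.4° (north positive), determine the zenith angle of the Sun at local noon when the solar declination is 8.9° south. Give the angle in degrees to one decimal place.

At local solar noon the hour angle is zero, so the zenith angle is |φ − δ| = |46.4° − (-8.9°)| = 55.3°.

55.3°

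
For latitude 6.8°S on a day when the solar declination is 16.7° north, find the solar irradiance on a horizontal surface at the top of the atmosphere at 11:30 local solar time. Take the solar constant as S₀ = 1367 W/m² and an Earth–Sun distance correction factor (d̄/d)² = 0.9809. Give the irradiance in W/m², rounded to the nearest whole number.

Hour angle H = 15° × (11.5 − 12) = -7.50°.
cos θ_z = sin(-6.8°) sin(16.7°) + cos(-6.8°) cos(16.7°) cos(-7.50°) = -0.0340 + 0.9429 = 0.9089.
Top-of-atmosphere irradiance = S₀ (d̄/d)² cos θ_z = 1367 × 0.9809 × 0.9089 = 1218.74 W/m².

1219 W/m²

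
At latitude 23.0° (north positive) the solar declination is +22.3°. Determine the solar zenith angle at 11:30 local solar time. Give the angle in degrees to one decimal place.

7.0°

Hour angle H = 15° × (11.5 − 12) = -7.50°.
cos θ_z = sin φ sin δ + cos φ cos δ cos H = (0.3907)(0.3795) + (0.9205)(0.9252)(0.9914) = 0.9926.
θ_z = arccos(0.9926) = 6.97°.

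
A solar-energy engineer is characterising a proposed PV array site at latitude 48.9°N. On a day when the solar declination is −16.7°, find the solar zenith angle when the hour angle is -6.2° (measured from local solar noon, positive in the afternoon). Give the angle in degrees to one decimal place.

65.8°

cos θ_z = sin φ sin δ + cos φ cos δ cos H = (0.7536)(-0.2874) + (0.6574)(0.9578)(0.9942) = 0.4094.
θ_z = arccos(0.4094) = 65.83°.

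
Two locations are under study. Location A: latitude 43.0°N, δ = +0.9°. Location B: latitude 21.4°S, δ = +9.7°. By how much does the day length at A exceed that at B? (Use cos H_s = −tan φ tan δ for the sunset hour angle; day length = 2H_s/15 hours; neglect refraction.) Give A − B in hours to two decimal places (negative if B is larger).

A: H_s = arccos(−tan 43.0° · tan 0.9°) = 90.84°, so 2H_s/15 = 12.1120 h.
B: H_s = arccos(−tan -21.4° · tan 9.7°) = 86.16°, so 2H_s/15 = 11.4880 h.
A − B = 12.1120 − 11.4880 = 0.6240 h.

+0.62 h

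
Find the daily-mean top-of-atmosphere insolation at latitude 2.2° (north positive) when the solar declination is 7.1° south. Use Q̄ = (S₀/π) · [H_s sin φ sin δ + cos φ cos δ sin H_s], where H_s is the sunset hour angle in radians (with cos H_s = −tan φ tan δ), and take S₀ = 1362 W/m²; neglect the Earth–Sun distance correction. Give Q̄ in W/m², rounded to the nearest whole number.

427 W/m²

−tan φ tan δ = −(0.0384)(-0.1246) = 0.0048; H_s = arccos(0.0048) = 89.72°. In radians, H_s = 1.5659.
H_s sin φ sin δ = 1.5659 × 0.0384 × -0.1236 = -0.0074.
cos φ cos δ sin H_s = 0.9993 × 0.9923 × 1.0000 = 0.9916.
Q̄ = (1362/π) × (-0.0074 + 0.9916) = 433.54 × 0.9842 = 426.69 W/m².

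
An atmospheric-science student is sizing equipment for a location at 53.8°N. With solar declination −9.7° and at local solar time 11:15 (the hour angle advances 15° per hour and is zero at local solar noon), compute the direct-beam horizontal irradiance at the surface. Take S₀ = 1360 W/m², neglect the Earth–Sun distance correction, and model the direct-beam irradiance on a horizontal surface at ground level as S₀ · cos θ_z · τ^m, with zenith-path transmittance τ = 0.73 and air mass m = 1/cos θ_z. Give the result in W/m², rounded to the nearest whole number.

287 W/m²

Hour angle H = 15° × (11.25 − 12) = -11.25°.
With φ = 53.8°, δ = -9.7°, H = -11.25°: sin φ sin δ = -0.1360, cos φ cos δ cos H = 0.5710, so cos θ_z = 0.4350.
Air mass m = 1/cos θ_z = 1/0.4350 = 2.299; τ^m = 0.73^2.299 = 0.4850.
Surface direct beam = 1360 × 0.4350 × 0.4850 = 286.93 W/m².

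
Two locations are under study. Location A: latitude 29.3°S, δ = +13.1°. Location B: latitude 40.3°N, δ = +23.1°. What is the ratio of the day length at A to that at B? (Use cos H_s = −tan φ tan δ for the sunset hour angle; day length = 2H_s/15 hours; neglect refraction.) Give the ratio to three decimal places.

0.742

A: H_s = arccos(−tan -29.3° · tan 13.1°) = 82.50°, so 2H_s/15 = 11.0000 h.
B: H_s = arccos(−tan 40.3° · tan 23.1°) = 111.21°, so 2H_s/15 = 14.8280 h.
Ratio A/B = 11.0000 / 14.8280 = 0.7418.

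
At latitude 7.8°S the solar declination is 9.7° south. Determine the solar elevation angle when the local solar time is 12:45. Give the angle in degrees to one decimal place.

78.7°

Hour angle H = 15° × (12.75 − 12) = 11.25°.
With φ = -7.8°, δ = -9.7°, H = 11.25°: sin φ sin δ = 0.0229, cos φ cos δ cos H = 0.9578, so cos θ_z = 0.9807.
θ_z = arccos(0.9807) = 11.28°, so the elevation is 90° − 11.28° = 78.72°.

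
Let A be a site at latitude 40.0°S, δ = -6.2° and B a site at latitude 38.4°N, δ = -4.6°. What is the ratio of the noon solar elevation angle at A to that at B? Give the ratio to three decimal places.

1.196

A: 90° − |-40.0 − (-6.2)| = 56.20°.
B: 90° − |38.4 − (-4.6)| = 47.00°.
Ratio A/B = 56.2000 / 47.0000 = 1.1957.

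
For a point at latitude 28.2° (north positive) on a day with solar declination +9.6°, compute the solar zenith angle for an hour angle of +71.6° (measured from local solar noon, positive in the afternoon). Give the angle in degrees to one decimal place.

69.3°

cos θ_z = sin φ sin δ + cos φ cos δ cos H = (0.4726)(0.1668) + (0.8813)(0.9860)(0.3156) = 0.3531.
θ_z = arccos(0.3531) = 69.32°.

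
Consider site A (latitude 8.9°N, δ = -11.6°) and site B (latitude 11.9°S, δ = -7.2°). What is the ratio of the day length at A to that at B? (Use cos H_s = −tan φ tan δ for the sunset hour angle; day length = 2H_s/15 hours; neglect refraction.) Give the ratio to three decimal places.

A: H_s = arccos(−tan 8.9° · tan -11.6°) = 88.16°, so 2H_s/15 = 11.7547 h.
B: H_s = arccos(−tan -11.9° · tan -7.2°) = 91.53°, so 2H_s/15 = 12.2040 h.
Ratio A/B = 11.7547 / 12.2040 = 0.9632.

0.963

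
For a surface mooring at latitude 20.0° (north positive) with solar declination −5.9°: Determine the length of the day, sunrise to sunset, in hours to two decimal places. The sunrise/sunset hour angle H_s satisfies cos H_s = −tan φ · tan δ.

The sunset hour angle satisfies cos H_s = −tan φ tan δ = 0.0376, giving H_s = 87.85°.
Day length = 2 H_s / 15° h⁻¹ = 175.70° / 15 = 11.713 h.

11.71 hours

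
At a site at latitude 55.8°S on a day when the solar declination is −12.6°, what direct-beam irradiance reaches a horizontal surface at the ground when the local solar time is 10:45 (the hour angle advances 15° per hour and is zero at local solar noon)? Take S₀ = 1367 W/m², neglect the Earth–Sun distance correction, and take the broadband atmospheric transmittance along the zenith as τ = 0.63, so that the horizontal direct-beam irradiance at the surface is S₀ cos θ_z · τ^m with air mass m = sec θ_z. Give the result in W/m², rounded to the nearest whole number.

494 W/m²

Hour angle H = 15° × (10.75 − 12) = -18.75°.
cos θ_z = sin φ sin δ + cos φ cos δ cos H = (-0.8271)(-0.2181) + (0.5621)(0.9759)(0.9469) = 0.6998.
Air mass m = 1/cos θ_z = 1/0.6998 = 1.429; τ^m = 0.63^1.429 = 0.5167.
Surface direct beam = 1367 × 0.6998 × 0.5167 = 494.29 W/m².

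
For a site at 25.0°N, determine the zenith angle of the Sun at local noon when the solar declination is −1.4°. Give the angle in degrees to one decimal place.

26.4°

At local solar noon the hour angle is zero, so the zenith angle is |φ − δ| = |25.0° − (-1.4°)| = 26.4°.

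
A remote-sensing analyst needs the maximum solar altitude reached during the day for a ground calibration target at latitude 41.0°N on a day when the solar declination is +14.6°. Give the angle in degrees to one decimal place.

At local solar noon the hour angle is zero, so the elevation is 90° − |φ − δ| = 90° − |41.0° − (14.6°)| = 90° − 26.4° = 63.6°.

63.6°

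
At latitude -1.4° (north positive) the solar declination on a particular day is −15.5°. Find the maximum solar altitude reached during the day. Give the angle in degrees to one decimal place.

75.9°

At local solar noon the hour angle is zero, so the elevation is 90° − |φ − δ| = 90° − |-1.4° − (-15.5°)| = 90° − 14.1° = 75.9°.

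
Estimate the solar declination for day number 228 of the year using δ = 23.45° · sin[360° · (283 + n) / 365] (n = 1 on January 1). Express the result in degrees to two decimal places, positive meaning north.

+13.78°

360 × (283 + 228) / 365 = 504.000°; sin(504.000°) = 0.5878.
δ = 23.45 × 0.5878 = 13.784° ≈ +13.78°.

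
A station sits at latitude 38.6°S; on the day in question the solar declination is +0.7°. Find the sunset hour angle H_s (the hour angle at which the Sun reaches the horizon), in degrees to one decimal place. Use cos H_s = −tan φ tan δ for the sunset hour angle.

cos H_s = −tan(-38.6°) · tan(0.7°) = 0.0098, so H_s = arccos(0.0098) = 89.44°.

89.4°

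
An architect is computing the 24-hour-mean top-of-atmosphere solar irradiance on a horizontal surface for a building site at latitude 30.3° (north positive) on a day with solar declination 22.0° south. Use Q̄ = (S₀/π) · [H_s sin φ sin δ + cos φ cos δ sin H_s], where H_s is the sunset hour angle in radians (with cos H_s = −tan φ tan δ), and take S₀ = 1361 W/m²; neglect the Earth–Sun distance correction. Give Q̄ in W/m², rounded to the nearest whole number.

cos H_s = −tan(30.3°) · tan(-22.0°) = 0.2361, so H_s = arccos(0.2361) = 76.34°. In radians, H_s = 1.3324.
H_s sin φ sin δ = 1.3324 × 0.5045 × -0.3746 = -0.2518.
cos φ cos δ sin H_s = 0.8634 × 0.9272 × 0.9717 = 0.7779.
Q̄ = (1361/π) × (-0.2518 + 0.7779) = 433.22 × 0.5261 = 227.92 W/m².

228 W/m²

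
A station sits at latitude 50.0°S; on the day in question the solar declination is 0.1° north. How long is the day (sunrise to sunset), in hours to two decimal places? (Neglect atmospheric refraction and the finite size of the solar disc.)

11.98 hours

The sunset hour angle satisfies cos H_s = −tan φ tan δ = 0.0021, giving H_s = 89.88°.
Day length = 2 H_s / 15° h⁻¹ = 179.76° / 15 = 11.984 h.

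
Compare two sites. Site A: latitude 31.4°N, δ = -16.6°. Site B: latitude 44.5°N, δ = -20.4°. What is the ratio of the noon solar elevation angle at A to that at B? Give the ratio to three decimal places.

A: 90° − |31.4 − (-16.6)| = 42.00°.
B: 90° − |44.5 − (-20.4)| = 25.10°.
Ratio A/B = 42.0000 / 25.1000 = 1.6733.

1.673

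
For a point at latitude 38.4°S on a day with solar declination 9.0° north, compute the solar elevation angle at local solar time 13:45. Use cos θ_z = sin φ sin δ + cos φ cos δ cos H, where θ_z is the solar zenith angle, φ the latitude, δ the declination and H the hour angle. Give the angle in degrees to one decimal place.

36.7°

Hour angle H = 15° × (13.75 − 12) = 26.25°.
cos θ_z = sin(-38.4°) sin(9.0°) + cos(-38.4°) cos(9.0°) cos(26.25°) = -0.0972 + 0.6942 = 0.5970.
θ_z = arccos(0.5970) = 53.34°, so the elevation is 90° − 53.34° = 36.66°.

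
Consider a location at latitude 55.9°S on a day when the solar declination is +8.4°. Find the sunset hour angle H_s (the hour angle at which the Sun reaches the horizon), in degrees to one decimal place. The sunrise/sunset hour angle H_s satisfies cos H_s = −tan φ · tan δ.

77.4°

The sunset hour angle satisfies cos H_s = −tan φ tan δ = 0.2181, giving H_s = 77.40°.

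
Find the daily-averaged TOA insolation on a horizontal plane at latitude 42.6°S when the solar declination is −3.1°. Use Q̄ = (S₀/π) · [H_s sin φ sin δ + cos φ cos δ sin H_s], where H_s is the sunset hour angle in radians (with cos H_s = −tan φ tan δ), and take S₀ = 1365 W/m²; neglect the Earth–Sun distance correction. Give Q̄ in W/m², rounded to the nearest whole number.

345 W/m²

−tan φ tan δ = −(-0.9195)(-0.0542) = -0.0498; H_s = arccos(-0.0498) = 92.85°. In radians, H_s = 1.6205.
H_s sin φ sin δ = 1.6205 × -0.6769 × -0.0541 = 0.0593.
cos φ cos δ sin H_s = 0.7361 × 0.9985 × 0.9988 = 0.7341.
Q̄ = (1365/π) × (0.0593 + 0.7341) = 434.49 × 0.7934 = 344.72 W/m².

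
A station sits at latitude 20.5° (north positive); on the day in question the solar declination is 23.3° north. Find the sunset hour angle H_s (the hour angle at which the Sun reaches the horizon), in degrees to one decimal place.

−tan φ tan δ = −(0.3739)(0.4307) = -0.1610; H_s = arccos(-0.1610) = 99.26°.

99.3°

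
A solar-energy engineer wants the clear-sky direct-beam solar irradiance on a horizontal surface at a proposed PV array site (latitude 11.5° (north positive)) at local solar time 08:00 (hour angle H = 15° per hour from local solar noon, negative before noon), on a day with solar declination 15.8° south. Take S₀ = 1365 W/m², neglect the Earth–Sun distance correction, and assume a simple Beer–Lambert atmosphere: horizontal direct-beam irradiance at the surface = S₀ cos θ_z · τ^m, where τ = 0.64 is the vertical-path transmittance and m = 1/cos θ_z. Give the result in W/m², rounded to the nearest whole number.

Hour angle H = 15° × (8 − 12) = -60.00°.
With φ = 11.5°, δ = -15.8°, H = -60.00°: sin φ sin δ = -0.0543, cos φ cos δ cos H = 0.4715, so cos θ_z = 0.4172.
Air mass m = 1/cos θ_z = 1/0.4172 = 2.397; τ^m = 0.64^2.397 = 0.3431.
Surface direct beam = 1365 × 0.4172 × 0.3431 = 195.39 W/m².

195 W/m²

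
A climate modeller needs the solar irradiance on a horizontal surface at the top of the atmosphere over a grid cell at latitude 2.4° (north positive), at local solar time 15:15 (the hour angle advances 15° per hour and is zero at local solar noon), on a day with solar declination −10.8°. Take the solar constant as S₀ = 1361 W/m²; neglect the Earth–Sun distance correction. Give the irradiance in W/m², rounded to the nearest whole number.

Hour angle H = 15° × (15.25 − 12) = 48.75°.
With φ = 2.4°, δ = -10.8°, H = 48.75°: sin φ sin δ = -0.0078, cos φ cos δ cos H = 0.6471, so cos θ_z = 0.6393.
Top-of-atmosphere irradiance = S₀ cos θ_z = 1361 × 0.6393 = 870.09 W/m².

870 W/m²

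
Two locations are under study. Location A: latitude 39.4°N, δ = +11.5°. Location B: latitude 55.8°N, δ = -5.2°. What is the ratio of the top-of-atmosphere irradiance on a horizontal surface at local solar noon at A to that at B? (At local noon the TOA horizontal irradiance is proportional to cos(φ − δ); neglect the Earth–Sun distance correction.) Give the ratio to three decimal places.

A: cos θ_z = cos(39.4° − (11.5°)) = 0.8838.
B: cos θ_z = cos(55.8° − (-5.2°)) = 0.4848.
Ratio A/B = 0.8838 / 0.4848 = 1.8230.

1.823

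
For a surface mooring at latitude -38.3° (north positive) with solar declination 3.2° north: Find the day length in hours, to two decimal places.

cos H_s = −tan(-38.3°) · tan(3.2°) = 0.0442, so H_s = arccos(0.0442) = 87.47°.
Day length = 2 H_s / 15° h⁻¹ = 174.94° / 15 = 11.663 h.

11.66 hours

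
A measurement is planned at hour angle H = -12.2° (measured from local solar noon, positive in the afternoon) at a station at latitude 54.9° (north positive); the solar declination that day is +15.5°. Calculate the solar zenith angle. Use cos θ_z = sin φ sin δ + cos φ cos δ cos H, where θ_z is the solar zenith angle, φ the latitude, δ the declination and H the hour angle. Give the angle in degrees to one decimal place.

40.5°

With φ = 54.9°, δ = 15.5°, H = -12.20°: sin φ sin δ = 0.2186, cos φ cos δ cos H = 0.5416, so cos θ_z = 0.7602.
θ_z = arccos(0.7602) = 40.52°.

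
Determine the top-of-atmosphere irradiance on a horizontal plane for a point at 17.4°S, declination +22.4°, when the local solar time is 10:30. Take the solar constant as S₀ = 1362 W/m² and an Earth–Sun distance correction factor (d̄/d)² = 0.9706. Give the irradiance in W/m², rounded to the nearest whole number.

Hour angle H = 15° × (10.5 − 12) = -22.50°.
cos θ_z = sin(-17.4°) sin(22.4°) + cos(-17.4°) cos(22.4°) cos(-22.50°) = -0.1140 + 0.8151 = 0.7011.
Top-of-atmosphere irradiance = S₀ (d̄/d)² cos θ_z = 1362 × 0.9706 × 0.7011 = 926.82 W/m².

927 W/m²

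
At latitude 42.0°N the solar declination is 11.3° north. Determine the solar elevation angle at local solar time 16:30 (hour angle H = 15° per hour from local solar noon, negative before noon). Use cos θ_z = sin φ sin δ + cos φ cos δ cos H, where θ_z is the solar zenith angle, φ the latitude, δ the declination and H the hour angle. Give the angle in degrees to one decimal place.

24.2°

Hour angle H = 15° × (16.5 − 12) = 67.50°.
With φ = 42.0°, δ = 11.3°, H = 67.50°: sin φ sin δ = 0.1311, cos φ cos δ cos H = 0.2789, so cos θ_z = 0.4100.
θ_z = arccos(0.4100) = 65.80°, so the elevation is 90° − 65.80° = 24.20°.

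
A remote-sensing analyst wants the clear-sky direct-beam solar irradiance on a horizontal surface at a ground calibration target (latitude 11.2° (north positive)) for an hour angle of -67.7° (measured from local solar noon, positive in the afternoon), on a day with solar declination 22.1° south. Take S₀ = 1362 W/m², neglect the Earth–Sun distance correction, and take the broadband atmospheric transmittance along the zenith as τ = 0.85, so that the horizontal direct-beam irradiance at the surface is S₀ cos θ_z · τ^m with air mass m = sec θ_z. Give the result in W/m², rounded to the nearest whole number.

204 W/m²

cos θ_z = sin(11.2°) sin(-22.1°) + cos(11.2°) cos(-22.1°) cos(-67.70°) = -0.0731 + 0.3449 = 0.2718.
Air mass m = 1/cos θ_z = 1/0.2718 = 3.679; τ^m = 0.85^3.679 = 0.5500.
Surface direct beam = 1362 × 0.2718 × 0.5500 = 203.61 W/m².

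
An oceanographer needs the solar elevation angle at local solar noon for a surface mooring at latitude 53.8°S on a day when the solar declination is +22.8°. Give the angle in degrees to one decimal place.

13.4°

At local solar noon the hour angle is zero, so the elevation is 90° − |φ − δ| = 90° − |-53.8° − (22.8°)| = 90° − 76.6° = 13.4°.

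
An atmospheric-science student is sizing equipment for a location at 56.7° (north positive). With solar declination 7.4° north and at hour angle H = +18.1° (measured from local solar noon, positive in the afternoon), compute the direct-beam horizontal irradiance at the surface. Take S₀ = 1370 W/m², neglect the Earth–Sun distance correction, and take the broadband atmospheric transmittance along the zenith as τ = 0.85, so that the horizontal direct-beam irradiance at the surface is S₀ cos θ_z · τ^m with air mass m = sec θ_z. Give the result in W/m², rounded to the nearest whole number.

With φ = 56.7°, δ = 7.4°, H = 18.10°: sin φ sin δ = 0.1076, cos φ cos δ cos H = 0.5175, so cos θ_z = 0.6251.
Air mass m = 1/cos θ_z = 1/0.6251 = 1.600; τ^m = 0.85^1.600 = 0.7710.
Surface direct beam = 1370 × 0.6251 × 0.7710 = 660.27 W/m².

660 W/m²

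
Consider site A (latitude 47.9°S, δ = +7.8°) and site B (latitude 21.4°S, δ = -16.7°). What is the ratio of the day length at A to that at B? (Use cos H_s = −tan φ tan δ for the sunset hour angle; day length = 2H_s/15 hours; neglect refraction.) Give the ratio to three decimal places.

A: H_s = arccos(−tan -47.9° · tan 7.8°) = 81.28°, so 2H_s/15 = 10.8373 h.
B: H_s = arccos(−tan -21.4° · tan -16.7°) = 96.75°, so 2H_s/15 = 12.9000 h.
Ratio A/B = 10.8373 / 12.9000 = 0.8401.

0.840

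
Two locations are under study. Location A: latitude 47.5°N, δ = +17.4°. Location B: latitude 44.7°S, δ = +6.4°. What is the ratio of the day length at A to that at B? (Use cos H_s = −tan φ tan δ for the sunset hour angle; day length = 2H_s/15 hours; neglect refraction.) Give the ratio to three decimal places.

A: H_s = arccos(−tan 47.5° · tan 17.4°) = 110.00°, so 2H_s/15 = 14.6667 h.
B: H_s = arccos(−tan -44.7° · tan 6.4°) = 83.63°, so 2H_s/15 = 11.1507 h.
Ratio A/B = 14.6667 / 11.1507 = 1.3153.

1.315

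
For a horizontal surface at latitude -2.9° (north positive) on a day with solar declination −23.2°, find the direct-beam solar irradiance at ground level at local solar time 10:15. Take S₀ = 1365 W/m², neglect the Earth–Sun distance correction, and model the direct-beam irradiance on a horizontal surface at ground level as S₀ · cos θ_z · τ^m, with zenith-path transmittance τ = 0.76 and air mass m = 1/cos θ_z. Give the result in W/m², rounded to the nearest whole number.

831 W/m²

Hour angle H = 15° × (10.25 − 12) = -26.25°.
cos θ_z = sin φ sin δ + cos φ cos δ cos H = (-0.0506)(-0.3939) + (0.9987)(0.9191)(0.8969) = 0.8432.
Air mass m = 1/cos θ_z = 1/0.8432 = 1.186; τ^m = 0.76^1.186 = 0.7222.
Surface direct beam = 1365 × 0.8432 × 0.7222 = 831.23 W/m².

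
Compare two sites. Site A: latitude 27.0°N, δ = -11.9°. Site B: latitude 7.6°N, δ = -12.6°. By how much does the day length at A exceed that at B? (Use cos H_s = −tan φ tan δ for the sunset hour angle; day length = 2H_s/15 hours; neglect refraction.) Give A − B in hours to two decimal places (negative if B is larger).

A: H_s = arccos(−tan 27.0° · tan -11.9°) = 83.84°, so 2H_s/15 = 11.1787 h.
B: H_s = arccos(−tan 7.6° · tan -12.6°) = 88.29°, so 2H_s/15 = 11.7720 h.
A − B = 11.1787 − 11.7720 = -0.5933 h.

-0.59 h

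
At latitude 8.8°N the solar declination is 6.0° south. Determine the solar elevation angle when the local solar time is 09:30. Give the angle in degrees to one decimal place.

Hour angle H = 15° × (9.5 − 12) = -37.50°.
cos θ_z = sin φ sin δ + cos φ cos δ cos H = (0.1530)(-0.1045) + (0.9882)(0.9945)(0.7934) = 0.7637.
θ_z = arccos(0.7637) = 40.21°, so the elevation is 90° − 40.21° = 49.79°.

49.8°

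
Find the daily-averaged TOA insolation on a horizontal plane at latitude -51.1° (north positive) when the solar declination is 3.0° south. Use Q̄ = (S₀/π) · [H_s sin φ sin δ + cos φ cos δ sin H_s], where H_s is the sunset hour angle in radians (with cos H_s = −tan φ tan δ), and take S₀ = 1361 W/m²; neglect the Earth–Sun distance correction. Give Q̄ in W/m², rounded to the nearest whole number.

cos H_s = −tan(-51.1°) · tan(-3.0°) = -0.0649, so H_s = arccos(-0.0649) = 93.72°. In radians, H_s = 1.6357.
H_s sin φ sin δ = 1.6357 × -0.7782 × -0.0523 = 0.0666.
cos φ cos δ sin H_s = 0.6280 × 0.9986 × 0.9979 = 0.6258.
Q̄ = (1361/π) × (0.0666 + 0.6258) = 433.22 × 0.6924 = 299.96 W/m².

300 W/m²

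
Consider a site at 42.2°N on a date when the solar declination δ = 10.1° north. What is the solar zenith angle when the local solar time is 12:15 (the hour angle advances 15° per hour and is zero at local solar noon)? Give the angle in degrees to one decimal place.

32.3°

Hour angle H = 15° × (12.25 − 12) = 3.75°.
With φ = 42.2°, δ = 10.1°, H = 3.75°: sin φ sin δ = 0.1178, cos φ cos δ cos H = 0.7278, so cos θ_z = 0.8456.
θ_z = arccos(0.8456) = 32.26°.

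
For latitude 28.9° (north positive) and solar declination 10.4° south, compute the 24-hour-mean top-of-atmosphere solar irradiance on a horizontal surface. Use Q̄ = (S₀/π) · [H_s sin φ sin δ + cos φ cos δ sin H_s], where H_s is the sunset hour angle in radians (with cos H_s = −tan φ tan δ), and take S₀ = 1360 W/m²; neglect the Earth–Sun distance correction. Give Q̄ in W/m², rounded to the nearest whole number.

315 W/m²

cos H_s = −tan(28.9°) · tan(-10.4°) = 0.1013, so H_s = arccos(0.1013) = 84.19°. In radians, H_s = 1.4694.
H_s sin φ sin δ = 1.4694 × 0.4833 × -0.1805 = -0.1282.
cos φ cos δ sin H_s = 0.8755 × 0.9836 × 0.9949 = 0.8567.
Q̄ = (1360/π) × (-0.1282 + 0.8567) = 432.90 × 0.7285 = 315.37 W/m².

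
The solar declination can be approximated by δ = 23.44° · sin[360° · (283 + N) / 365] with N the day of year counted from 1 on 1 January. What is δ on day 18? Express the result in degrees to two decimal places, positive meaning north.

360 × (283 + 18) / 365 = 296.877°; sin(296.877°) = -0.8920.
δ = 23.44 × -0.8920 = -20.908° ≈ -20.91°.

-20.91°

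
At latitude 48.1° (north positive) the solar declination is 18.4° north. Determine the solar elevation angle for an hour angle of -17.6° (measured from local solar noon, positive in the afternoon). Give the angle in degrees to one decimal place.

57.0°

cos θ_z = sin φ sin δ + cos φ cos δ cos H = (0.7443)(0.3156) + (0.6678)(0.9489)(0.9532) = 0.8389.
θ_z = arccos(0.8389) = 32.98°, so the elevation is 90° − 32.98° = 57.02°.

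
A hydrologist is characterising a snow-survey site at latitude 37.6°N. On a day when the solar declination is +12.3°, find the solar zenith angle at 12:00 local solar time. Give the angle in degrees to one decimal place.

25.3°

Hour angle H = 15° × (12 − 12) = 0.00°.
cos θ_z = sin φ sin δ + cos φ cos δ cos H = (0.6101)(0.2130) + (0.7923)(0.9770)(1.0000) = 0.9040.
θ_z = arccos(0.9040) = 25.31°.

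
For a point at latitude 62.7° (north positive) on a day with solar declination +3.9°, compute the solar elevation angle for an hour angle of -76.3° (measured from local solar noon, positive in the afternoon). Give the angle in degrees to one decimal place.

9.7°

With φ = 62.7°, δ = 3.9°, H = -76.30°: sin φ sin δ = 0.0604, cos φ cos δ cos H = 0.1084, so cos θ_z = 0.1688.
θ_z = arccos(0.1688) = 80.28°, so the elevation is 90° − 80.28° = 9.72°.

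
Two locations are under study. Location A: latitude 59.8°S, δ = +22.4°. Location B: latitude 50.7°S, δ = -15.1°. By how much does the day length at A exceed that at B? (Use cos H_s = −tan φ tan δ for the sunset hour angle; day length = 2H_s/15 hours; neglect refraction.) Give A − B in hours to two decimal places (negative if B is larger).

-8.58 h

A: H_s = arccos(−tan -59.8° · tan 22.4°) = 44.91°, so 2H_s/15 = 5.9880 h.
B: H_s = arccos(−tan -50.7° · tan -15.1°) = 109.25°, so 2H_s/15 = 14.5667 h.
A − B = 5.9880 − 14.5667 = -8.5787 h.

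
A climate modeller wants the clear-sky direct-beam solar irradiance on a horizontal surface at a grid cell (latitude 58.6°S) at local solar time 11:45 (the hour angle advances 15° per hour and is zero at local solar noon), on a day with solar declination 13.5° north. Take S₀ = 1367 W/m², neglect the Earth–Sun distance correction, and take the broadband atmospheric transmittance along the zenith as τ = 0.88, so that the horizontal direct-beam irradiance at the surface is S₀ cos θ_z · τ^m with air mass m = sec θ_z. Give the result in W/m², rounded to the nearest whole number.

276 W/m²

Hour angle H = 15° × (11.75 − 12) = -3.75°.
With φ = -58.6°, δ = 13.5°, H = -3.75°: sin φ sin δ = -0.1993, cos φ cos δ cos H = 0.5055, so cos θ_z = 0.3062.
Air mass m = 1/cos θ_z = 1/0.3062 = 3.266; τ^m = 0.88^3.266 = 0.6587.
Surface direct beam = 1367 × 0.3062 × 0.6587 = 275.72 W/m².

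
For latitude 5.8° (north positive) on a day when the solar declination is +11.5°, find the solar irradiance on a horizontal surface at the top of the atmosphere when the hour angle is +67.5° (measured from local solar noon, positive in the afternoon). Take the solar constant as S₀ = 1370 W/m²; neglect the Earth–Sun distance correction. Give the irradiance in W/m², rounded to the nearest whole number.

539 W/m²

cos θ_z = sin φ sin δ + cos φ cos δ cos H = (0.1011)(0.1994) + (0.9949)(0.9799)(0.3827) = 0.3933.
Top-of-atmosphere irradiance = S₀ cos θ_z = 1370 × 0.3933 = 538.82 W/m².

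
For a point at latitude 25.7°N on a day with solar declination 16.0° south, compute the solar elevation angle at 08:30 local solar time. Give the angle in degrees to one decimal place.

24.1°

Hour angle H = 15° × (8.5 − 12) = -52.50°.
cos θ_z = sin φ sin δ + cos φ cos δ cos H = (0.4337)(-0.2756) + (0.9011)(0.9613)(0.6088) = 0.4078.
θ_z = arccos(0.4078) = 65.93°, so the elevation is 90° − 65.93° = 24.07°.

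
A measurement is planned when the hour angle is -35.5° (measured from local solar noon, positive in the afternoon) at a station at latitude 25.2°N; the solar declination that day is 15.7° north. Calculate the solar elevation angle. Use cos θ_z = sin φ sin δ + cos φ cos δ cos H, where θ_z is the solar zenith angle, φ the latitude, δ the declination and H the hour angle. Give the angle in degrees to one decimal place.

cos θ_z = sin φ sin δ + cos φ cos δ cos H = (0.4258)(0.2706) + (0.9048)(0.9627)(0.8141) = 0.8243.
θ_z = arccos(0.8243) = 34.48°, so the elevation is 90° − 34.48° = 55.52°.

55.5°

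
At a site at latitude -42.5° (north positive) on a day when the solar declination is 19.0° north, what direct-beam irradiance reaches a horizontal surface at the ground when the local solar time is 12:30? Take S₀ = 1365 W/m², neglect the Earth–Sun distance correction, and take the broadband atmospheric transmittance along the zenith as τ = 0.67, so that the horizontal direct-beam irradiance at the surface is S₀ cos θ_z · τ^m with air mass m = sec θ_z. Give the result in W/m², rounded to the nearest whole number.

275 W/m²

Hour angle H = 15° × (12.5 − 12) = 7.50°.
cos θ_z = sin φ sin δ + cos φ cos δ cos H = (-0.6756)(0.3256) + (0.7373)(0.9455)(0.9914) = 0.4711.
Air mass m = 1/cos θ_z = 1/0.4711 = 2.123; τ^m = 0.67^2.123 = 0.4273.
Surface direct beam = 1365 × 0.4711 × 0.4273 = 274.78 W/m².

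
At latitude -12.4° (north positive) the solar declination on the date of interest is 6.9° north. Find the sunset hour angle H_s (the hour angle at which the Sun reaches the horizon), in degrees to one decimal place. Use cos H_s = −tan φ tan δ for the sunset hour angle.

88.5°

−tan φ tan δ = −(-0.2199)(0.1210) = 0.0266; H_s = arccos(0.0266) = 88.48°.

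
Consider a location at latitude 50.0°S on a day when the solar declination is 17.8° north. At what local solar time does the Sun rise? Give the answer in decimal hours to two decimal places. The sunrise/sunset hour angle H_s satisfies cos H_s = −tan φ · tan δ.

7.50 h

−tan φ tan δ = −(-1.1918)(0.3211) = 0.3827; H_s = arccos(0.3827) = 67.50°.
Sunrise is at 12 − H_s/15 = 12 − 4.500 = 7.500 h local solar time.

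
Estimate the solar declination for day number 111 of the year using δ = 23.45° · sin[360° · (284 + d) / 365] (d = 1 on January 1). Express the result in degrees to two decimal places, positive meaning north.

360 × (284 + 111) / 365 = 389.589°; sin(389.589°) = 0.4938.
δ = 23.45 × 0.4938 = 11.580° ≈ +11.58°.

+11.58°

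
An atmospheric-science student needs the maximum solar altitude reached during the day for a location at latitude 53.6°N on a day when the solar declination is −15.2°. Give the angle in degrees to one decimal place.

21.2°

At local solar noon the hour angle is zero, so the elevation is 90° − |φ − δ| = 90° − |53.6° − (-15.2°)| = 90° − 68.8° = 21.2°.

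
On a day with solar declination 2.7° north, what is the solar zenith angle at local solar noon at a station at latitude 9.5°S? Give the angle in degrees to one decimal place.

At local solar noon the hour angle is zero, so the zenith angle is |φ − δ| = |-9.5° − (2.7°)| = 12.2°.

12.2°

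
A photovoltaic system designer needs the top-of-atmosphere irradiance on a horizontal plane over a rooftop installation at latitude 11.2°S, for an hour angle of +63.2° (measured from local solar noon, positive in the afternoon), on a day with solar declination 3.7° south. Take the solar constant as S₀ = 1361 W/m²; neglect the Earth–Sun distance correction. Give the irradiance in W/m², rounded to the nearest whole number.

cos θ_z = sin φ sin δ + cos φ cos δ cos H = (-0.1942)(-0.0645) + (0.9810)(0.9979)(0.4509) = 0.4539.
Top-of-atmosphere irradiance = S₀ cos θ_z = 1361 × 0.4539 = 617.76 W/m².

618 W/m²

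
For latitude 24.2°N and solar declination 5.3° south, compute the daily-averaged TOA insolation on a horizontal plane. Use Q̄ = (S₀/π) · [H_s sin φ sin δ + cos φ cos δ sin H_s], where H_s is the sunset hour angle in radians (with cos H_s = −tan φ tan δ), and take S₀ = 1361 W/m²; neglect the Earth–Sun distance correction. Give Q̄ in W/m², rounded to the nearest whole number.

−tan φ tan δ = −(0.4494)(-0.0928) = 0.0417; H_s = arccos(0.0417) = 87.61°. In radians, H_s = 1.5291.
H_s sin φ sin δ = 1.5291 × 0.4099 × -0.0924 = -0.0579.
cos φ cos δ sin H_s = 0.9121 × 0.9957 × 0.9991 = 0.9074.
Q̄ = (1361/π) × (-0.0579 + 0.9074) = 433.22 × 0.8495 = 368.02 W/m².

368 W/m²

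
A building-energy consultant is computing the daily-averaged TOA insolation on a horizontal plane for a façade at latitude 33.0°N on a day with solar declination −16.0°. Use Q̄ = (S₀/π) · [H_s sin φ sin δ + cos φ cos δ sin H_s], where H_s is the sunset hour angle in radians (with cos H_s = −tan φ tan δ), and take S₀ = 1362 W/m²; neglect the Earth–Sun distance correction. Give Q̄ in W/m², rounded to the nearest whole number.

−tan φ tan δ = −(0.6494)(-0.2867) = 0.1862; H_s = arccos(0.1862) = 79.27°. In radians, H_s = 1.3835.
H_s sin φ sin δ = 1.3835 × 0.5446 × -0.2756 = -0.2077.
cos φ cos δ sin H_s = 0.8387 × 0.9613 × 0.9825 = 0.7921.
Q̄ = (1362/π) × (-0.2077 + 0.7921) = 433.54 × 0.5844 = 253.36 W/m².

253 W/m²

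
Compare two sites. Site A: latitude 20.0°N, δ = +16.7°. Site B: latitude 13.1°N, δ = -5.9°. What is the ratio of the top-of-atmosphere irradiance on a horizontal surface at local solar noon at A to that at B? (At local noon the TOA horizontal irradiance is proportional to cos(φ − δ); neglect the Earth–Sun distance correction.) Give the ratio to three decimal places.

A: cos θ_z = cos(20.0° − (16.7°)) = 0.9983.
B: cos θ_z = cos(13.1° − (-5.9°)) = 0.9455.
Ratio A/B = 0.9983 / 0.9455 = 1.0558.

1.056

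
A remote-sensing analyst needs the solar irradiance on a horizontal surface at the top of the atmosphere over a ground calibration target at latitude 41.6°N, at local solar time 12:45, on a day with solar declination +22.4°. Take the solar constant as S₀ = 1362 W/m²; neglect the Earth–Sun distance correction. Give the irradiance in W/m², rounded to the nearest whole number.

1268 W/m²

Hour angle H = 15° × (12.75 − 12) = 11.25°.
With φ = 41.6°, δ = 22.4°, H = 11.25°: sin φ sin δ = 0.2530, cos φ cos δ cos H = 0.6781, so cos θ_z = 0.9311.
Top-of-atmosphere irradiance = S₀ cos θ_z = 1362 × 0.9311 = 1268.16 W/m².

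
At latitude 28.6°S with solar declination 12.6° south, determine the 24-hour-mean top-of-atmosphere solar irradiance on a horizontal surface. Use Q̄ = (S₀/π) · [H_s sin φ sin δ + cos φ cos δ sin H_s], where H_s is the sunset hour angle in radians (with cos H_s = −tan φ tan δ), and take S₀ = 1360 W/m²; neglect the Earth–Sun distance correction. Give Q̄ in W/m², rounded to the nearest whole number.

The sunset hour angle satisfies cos H_s = −tan φ tan δ = -0.1219, giving H_s = 97.00°. In radians, H_s = 1.6930.
H_s sin φ sin δ = 1.6930 × -0.4787 × -0.2181 = 0.1768.
cos φ cos δ sin H_s = 0.8780 × 0.9759 × 0.9925 = 0.8504.
Q̄ = (1360/π) × (0.1768 + 0.8504) = 432.90 × 1.0272 = 444.67 W/m².

445 W/m²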